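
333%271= 62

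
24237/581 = 24237/581 =41.72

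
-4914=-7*702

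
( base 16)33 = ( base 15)36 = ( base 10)51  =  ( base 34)1h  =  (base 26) 1p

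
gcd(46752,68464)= 16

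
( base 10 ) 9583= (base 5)301313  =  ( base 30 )AJD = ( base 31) 9u4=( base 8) 22557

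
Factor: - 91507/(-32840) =2^ ( - 3)*5^( - 1 )*13^1*821^(-1)*7039^1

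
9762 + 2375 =12137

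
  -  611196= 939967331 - 940578527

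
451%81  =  46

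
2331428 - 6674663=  - 4343235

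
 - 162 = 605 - 767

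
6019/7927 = 6019/7927 = 0.76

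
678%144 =102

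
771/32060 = 771/32060 = 0.02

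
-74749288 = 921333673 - 996082961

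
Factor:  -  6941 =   -  11^1*631^1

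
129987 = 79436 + 50551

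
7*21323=149261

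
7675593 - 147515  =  7528078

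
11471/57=11471/57 = 201.25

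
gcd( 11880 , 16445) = 55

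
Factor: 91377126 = 2^1 * 3^3 * 181^1 * 9349^1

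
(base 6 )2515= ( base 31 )K3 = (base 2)1001101111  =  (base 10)623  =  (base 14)327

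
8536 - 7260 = 1276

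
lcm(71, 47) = 3337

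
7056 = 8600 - 1544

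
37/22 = 1 + 15/22 = 1.68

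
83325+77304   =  160629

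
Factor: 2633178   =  2^1 * 3^1*23^1*19081^1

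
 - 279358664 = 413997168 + -693355832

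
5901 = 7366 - 1465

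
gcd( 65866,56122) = 2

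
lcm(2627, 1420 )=52540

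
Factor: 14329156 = 2^2*67^1*127^1*421^1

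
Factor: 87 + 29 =2^2 *29^1=116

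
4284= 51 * 84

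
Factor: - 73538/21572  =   -2^( - 1 )*83^1*443^1*5393^( - 1) = -36769/10786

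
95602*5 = 478010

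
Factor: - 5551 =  - 7^1*13^1 * 61^1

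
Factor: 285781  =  285781^1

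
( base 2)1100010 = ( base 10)98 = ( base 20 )4I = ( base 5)343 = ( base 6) 242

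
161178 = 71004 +90174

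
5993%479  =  245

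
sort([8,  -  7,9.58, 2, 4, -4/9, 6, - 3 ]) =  [- 7, -3, - 4/9,  2,4,6,  8, 9.58]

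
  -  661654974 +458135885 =-203519089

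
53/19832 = 53/19832 = 0.00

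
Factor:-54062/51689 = -2^1*11^(  -  1) * 37^(  -  1)*127^(-1)*27031^1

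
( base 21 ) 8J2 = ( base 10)3929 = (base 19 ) agf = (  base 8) 7531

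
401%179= 43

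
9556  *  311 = 2971916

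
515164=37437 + 477727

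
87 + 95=182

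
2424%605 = 4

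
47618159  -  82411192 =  - 34793033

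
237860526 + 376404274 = 614264800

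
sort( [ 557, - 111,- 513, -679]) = [ - 679, -513 , - 111,  557]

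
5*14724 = 73620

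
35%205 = 35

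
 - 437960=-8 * 54745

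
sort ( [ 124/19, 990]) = [124/19,990]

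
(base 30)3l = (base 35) 36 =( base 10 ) 111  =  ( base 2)1101111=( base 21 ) 56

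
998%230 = 78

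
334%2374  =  334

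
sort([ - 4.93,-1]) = [ - 4.93,-1 ] 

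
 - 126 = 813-939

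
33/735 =11/245  =  0.04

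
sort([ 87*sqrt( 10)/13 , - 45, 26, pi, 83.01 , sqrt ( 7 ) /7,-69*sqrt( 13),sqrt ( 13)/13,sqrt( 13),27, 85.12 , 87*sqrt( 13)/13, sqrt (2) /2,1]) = [ - 69*  sqrt(13), - 45, sqrt( 13)/13, sqrt(7)/7,sqrt( 2)/2, 1, pi, sqrt(13),  87*sqrt (10) /13,  87*sqrt( 13)/13,26,27,83.01, 85.12]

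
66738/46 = 1450 + 19/23 = 1450.83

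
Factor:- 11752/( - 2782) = 2^2 * 107^( - 1 )* 113^1= 452/107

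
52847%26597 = 26250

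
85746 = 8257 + 77489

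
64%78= 64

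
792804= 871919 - 79115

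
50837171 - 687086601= - 636249430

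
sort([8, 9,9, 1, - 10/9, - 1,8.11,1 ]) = [  -  10/9,- 1,1,1,8,8.11,9,9]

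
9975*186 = 1855350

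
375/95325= 5/1271 = 0.00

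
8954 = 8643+311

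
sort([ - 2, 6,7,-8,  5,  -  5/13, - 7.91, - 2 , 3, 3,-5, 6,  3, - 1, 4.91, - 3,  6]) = [ - 8, - 7.91, - 5,  -  3, - 2, - 2,-1,-5/13, 3 , 3, 3, 4.91, 5,6,  6 , 6,  7 ]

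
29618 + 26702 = 56320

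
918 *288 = 264384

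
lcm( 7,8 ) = 56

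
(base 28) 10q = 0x32A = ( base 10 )810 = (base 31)Q4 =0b1100101010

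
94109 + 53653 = 147762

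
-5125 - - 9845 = 4720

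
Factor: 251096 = 2^3*31387^1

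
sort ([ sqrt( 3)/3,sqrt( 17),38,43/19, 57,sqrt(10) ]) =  [ sqrt( 3)/3,43/19, sqrt ( 10), sqrt(17),38,57]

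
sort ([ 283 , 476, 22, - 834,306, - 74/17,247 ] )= [ - 834, - 74/17,22,247, 283, 306,476] 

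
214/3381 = 214/3381 = 0.06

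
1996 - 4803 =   -  2807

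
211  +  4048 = 4259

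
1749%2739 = 1749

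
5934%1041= 729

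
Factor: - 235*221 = - 5^1*13^1*17^1*47^1=- 51935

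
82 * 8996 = 737672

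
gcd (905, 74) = 1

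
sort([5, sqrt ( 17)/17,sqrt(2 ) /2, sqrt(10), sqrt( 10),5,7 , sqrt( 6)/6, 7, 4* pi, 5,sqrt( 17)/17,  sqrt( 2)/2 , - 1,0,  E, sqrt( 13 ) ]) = [- 1,0,sqrt(17 ) /17,sqrt ( 17)/17, sqrt( 6)/6, sqrt(2)/2, sqrt(2)/2,E, sqrt( 10),sqrt( 10 ),  sqrt (13), 5,  5, 5 , 7 , 7,4*pi] 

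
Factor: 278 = 2^1*139^1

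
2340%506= 316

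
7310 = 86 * 85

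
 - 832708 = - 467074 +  - 365634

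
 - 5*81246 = -406230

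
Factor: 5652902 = 2^1 * 659^1 * 4289^1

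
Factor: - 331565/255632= -25505/19664  =  - 2^(  -  4)*5^1 *1229^(-1)*5101^1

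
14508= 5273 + 9235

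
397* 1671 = 663387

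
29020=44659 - 15639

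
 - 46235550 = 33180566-79416116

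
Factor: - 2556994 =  - 2^1*11^1*71^1*1637^1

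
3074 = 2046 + 1028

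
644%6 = 2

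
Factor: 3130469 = 199^1*15731^1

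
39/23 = 1+16/23 = 1.70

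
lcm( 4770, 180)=9540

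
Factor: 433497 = 3^1*229^1*631^1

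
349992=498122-148130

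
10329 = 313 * 33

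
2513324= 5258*478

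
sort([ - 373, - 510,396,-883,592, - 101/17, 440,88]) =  [-883, - 510,  -  373,- 101/17, 88,396, 440 , 592]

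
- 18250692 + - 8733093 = -26983785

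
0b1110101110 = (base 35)qw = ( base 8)1656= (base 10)942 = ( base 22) 1ki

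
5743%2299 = 1145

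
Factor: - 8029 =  - 7^1*31^1*37^1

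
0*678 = 0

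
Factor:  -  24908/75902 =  - 12454/37951 = -2^1*13^1*479^1 *37951^ ( - 1) 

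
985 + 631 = 1616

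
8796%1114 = 998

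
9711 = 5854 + 3857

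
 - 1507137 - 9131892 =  - 10639029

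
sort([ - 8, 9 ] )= [ - 8, 9 ]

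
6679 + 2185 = 8864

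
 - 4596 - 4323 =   -  8919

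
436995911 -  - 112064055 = 549059966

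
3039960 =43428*70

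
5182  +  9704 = 14886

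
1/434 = 1/434 = 0.00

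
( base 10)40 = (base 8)50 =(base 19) 22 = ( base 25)1f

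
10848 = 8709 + 2139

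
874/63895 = 874/63895 = 0.01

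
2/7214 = 1/3607 = 0.00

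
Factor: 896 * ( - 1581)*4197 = -2^7*3^2*7^1  *17^1*31^1* 1399^1 = -5945369472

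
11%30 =11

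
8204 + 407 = 8611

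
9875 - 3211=6664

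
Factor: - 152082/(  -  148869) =2^1*71^1*139^(-1) = 142/139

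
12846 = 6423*2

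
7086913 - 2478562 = 4608351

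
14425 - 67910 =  - 53485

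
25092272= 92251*272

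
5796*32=185472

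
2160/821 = 2 + 518/821=2.63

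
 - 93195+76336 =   -  16859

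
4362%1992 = 378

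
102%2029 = 102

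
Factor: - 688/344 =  - 2^1 =- 2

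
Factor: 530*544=2^6*5^1*17^1*53^1=288320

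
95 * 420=39900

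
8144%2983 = 2178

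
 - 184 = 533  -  717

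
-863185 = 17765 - 880950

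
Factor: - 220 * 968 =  - 212960  =  - 2^5*5^1*11^3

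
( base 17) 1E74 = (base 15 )2a57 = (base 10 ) 9082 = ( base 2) 10001101111010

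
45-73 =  - 28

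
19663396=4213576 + 15449820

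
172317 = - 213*( - 809)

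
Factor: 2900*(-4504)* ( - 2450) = 2^6*5^4*7^2*29^1*563^1 = 32000920000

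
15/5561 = 15/5561= 0.00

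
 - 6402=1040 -7442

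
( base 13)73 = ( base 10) 94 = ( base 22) 46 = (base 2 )1011110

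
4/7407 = 4/7407 = 0.00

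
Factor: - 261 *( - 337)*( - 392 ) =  -2^3*3^2*7^2*29^1*337^1 = - 34479144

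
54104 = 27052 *2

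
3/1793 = 3/1793=0.00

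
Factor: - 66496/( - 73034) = 33248/36517 = 2^5 * 13^( - 1)*53^( - 2 )*1039^1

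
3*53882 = 161646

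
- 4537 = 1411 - 5948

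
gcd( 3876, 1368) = 228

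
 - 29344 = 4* ( - 7336 ) 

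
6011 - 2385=3626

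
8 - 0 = 8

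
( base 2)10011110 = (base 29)5d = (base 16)9E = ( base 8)236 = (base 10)158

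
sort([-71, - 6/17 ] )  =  [ - 71,-6/17] 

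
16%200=16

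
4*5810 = 23240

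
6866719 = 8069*851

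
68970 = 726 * 95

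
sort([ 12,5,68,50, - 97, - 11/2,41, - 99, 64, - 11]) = [  -  99, - 97, - 11, - 11/2,5, 12,41,50,64, 68 ] 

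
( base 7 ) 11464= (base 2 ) 101110101010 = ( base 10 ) 2986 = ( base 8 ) 5652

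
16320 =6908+9412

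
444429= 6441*69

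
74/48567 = 74/48567 = 0.00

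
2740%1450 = 1290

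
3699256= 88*42037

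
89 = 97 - 8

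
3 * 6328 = 18984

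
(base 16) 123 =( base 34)8j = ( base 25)BG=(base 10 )291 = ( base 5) 2131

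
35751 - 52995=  - 17244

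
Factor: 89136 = 2^4*3^2*619^1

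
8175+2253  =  10428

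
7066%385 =136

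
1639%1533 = 106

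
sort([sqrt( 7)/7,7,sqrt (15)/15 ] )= [sqrt( 15)/15,sqrt( 7 ) /7, 7 ]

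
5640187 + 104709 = 5744896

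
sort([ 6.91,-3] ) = [ - 3,6.91]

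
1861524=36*51709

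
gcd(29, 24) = 1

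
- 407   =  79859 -80266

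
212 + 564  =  776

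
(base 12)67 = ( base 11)72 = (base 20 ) 3j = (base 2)1001111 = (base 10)79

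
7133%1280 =733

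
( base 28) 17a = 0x3de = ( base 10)990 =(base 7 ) 2613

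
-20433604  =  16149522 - 36583126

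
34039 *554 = 18857606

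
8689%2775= 364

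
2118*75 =158850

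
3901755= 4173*935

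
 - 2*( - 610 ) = 1220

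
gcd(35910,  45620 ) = 10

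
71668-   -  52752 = 124420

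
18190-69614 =-51424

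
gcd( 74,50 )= 2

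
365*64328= 23479720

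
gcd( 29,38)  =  1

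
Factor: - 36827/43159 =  - 7^1*5261^1 *43159^(-1)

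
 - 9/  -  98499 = 3/32833 = 0.00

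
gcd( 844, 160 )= 4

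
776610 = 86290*9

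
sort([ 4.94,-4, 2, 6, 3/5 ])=[ - 4,3/5,2,4.94, 6]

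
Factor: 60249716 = 2^2*277^1*54377^1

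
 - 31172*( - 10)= 311720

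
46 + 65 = 111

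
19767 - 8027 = 11740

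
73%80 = 73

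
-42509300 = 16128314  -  58637614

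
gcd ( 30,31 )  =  1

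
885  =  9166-8281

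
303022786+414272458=717295244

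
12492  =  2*6246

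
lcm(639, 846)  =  60066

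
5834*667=3891278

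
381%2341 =381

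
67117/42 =67117/42  =  1598.02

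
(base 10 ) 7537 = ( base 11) 5732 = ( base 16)1D71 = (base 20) igh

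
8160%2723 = 2714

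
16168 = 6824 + 9344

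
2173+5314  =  7487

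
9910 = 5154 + 4756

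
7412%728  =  132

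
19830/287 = 19830/287 =69.09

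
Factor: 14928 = 2^4*3^1*311^1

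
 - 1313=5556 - 6869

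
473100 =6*78850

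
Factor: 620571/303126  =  206857/101042 = 2^(-1 ) * 7^1 * 19^( - 1 )*29^1*1019^1*2659^ ( - 1)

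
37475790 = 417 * 89870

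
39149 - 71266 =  - 32117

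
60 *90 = 5400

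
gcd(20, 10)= 10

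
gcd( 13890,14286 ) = 6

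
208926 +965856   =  1174782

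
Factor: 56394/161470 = 3^2*5^(  -  1) *13^1*67^(-1) = 117/335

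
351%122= 107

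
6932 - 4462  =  2470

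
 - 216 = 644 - 860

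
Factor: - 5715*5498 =  -  31421070 = - 2^1*3^2*5^1*127^1  *  2749^1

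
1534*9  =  13806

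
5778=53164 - 47386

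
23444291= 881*26611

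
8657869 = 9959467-1301598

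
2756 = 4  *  689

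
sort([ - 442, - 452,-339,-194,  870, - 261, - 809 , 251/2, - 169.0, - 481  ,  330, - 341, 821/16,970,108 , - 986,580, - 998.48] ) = [-998.48, - 986,-809, - 481, - 452, - 442 , - 341, - 339, - 261,-194, - 169.0, 821/16, 108,251/2,  330, 580,870,970]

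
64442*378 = 24359076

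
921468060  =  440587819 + 480880241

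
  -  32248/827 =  - 39+5/827 = - 38.99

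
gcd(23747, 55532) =1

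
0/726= 0  =  0.00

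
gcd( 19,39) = 1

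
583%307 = 276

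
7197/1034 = 6 + 993/1034  =  6.96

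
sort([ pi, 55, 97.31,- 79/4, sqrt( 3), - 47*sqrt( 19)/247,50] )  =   [- 79/4, - 47*sqrt( 19) /247, sqrt( 3), pi, 50, 55,97.31]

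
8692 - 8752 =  - 60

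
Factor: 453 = 3^1 * 151^1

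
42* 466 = 19572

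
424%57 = 25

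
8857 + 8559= 17416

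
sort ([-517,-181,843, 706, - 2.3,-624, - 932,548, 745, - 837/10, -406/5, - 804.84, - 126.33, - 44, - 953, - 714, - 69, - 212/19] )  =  [ - 953, - 932, - 804.84, - 714, - 624, - 517, - 181, - 126.33,-837/10, - 406/5, - 69, - 44, - 212/19, - 2.3, 548,706,745, 843 ]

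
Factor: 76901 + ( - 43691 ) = 33210 = 2^1*3^4*5^1*41^1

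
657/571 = 1 + 86/571 = 1.15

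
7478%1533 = 1346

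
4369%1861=647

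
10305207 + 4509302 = 14814509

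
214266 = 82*2613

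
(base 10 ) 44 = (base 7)62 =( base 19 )26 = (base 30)1e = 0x2c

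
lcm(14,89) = 1246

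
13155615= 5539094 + 7616521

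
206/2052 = 103/1026= 0.10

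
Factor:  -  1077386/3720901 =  - 2^1* 199^1*1637^( - 1 )*2273^(- 1) * 2707^1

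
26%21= 5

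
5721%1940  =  1841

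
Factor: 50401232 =2^4*7^1*450011^1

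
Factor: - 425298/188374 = -219/97 = -3^1*73^1*97^( - 1)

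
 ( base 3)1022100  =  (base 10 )954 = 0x3BA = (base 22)1L8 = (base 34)S2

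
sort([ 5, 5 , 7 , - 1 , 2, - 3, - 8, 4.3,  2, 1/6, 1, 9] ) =[ - 8, - 3, - 1, 1/6,1,2, 2,4.3,5, 5,  7, 9 ] 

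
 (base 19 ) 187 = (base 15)24a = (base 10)520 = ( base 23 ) me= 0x208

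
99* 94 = 9306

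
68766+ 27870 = 96636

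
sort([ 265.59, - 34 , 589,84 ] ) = [ - 34, 84, 265.59,589]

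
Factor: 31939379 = 17^1*433^1*4339^1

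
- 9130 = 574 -9704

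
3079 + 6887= 9966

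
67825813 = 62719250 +5106563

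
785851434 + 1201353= 787052787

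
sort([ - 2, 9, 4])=[-2, 4, 9] 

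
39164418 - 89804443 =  - 50640025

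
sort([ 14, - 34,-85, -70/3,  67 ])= [ - 85, - 34,  -  70/3,14, 67] 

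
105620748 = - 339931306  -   - 445552054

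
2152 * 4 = 8608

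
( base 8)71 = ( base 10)57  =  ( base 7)111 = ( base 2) 111001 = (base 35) 1M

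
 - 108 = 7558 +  - 7666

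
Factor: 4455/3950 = 2^ ( - 1)*3^4*5^( - 1)*11^1*79^( - 1 ) = 891/790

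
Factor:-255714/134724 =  - 2^( - 1)*17^1*23^1* 103^ (  -  1) =- 391/206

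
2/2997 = 2/2997 = 0.00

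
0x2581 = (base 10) 9601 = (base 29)BC2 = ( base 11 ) 7239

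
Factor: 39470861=43^1*917927^1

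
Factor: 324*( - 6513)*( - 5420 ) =2^4*3^5*5^1*13^1*167^1*271^1 =11437349040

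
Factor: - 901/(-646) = 2^( - 1) * 19^( - 1)*53^1 = 53/38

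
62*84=5208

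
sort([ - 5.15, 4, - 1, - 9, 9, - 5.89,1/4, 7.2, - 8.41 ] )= [-9,-8.41,-5.89, - 5.15,-1, 1/4, 4, 7.2,9 ]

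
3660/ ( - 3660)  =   - 1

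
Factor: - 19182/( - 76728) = 1/4 = 2^( - 2 )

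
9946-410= 9536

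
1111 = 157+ 954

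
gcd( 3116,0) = 3116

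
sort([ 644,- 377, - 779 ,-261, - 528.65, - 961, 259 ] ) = [- 961, - 779 , - 528.65, - 377, - 261, 259, 644 ] 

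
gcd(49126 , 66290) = 14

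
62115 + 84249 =146364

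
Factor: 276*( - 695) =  - 191820 = - 2^2*3^1*5^1*23^1 * 139^1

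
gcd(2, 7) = 1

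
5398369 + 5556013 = 10954382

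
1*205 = 205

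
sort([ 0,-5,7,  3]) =[ - 5,0, 3, 7]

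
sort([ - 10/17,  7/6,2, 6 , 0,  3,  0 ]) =[ - 10/17,  0, 0 , 7/6,2, 3, 6 ]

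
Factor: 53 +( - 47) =6 = 2^1*3^1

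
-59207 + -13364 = -72571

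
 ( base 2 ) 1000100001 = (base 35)FK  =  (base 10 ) 545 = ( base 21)14K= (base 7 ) 1406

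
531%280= 251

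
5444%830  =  464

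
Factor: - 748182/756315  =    -  249394/252105 = - 2^1 * 3^ ( - 1)*5^( - 1) * 7^(- 5)*19^1 *6563^1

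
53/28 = 1  +  25/28 =1.89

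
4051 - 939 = 3112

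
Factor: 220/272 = 55/68=2^( - 2)*5^1 * 11^1*17^( - 1) 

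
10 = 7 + 3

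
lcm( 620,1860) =1860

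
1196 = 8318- 7122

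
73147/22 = 73147/22 = 3324.86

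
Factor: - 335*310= -2^1*5^2*31^1  *67^1 = -103850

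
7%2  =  1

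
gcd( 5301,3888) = 9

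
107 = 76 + 31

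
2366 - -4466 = 6832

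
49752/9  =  5528= 5528.00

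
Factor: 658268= 2^2*13^1 *12659^1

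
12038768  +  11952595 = 23991363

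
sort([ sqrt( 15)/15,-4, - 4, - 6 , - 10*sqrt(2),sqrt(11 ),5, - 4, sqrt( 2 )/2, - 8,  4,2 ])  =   [- 10*sqrt(2), - 8,-6, - 4,  -  4,  -  4,sqrt(15) /15 , sqrt ( 2 )/2,2, sqrt( 11),4,5 ]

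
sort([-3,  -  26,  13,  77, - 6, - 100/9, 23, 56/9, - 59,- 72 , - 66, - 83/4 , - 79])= [-79, - 72  ,-66, -59, - 26,-83/4, - 100/9, - 6, - 3,56/9, 13, 23,77]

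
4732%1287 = 871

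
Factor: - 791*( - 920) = 2^3  *5^1*7^1*23^1*113^1 = 727720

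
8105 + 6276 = 14381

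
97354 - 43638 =53716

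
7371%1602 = 963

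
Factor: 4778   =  2^1*2389^1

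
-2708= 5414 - 8122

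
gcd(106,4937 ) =1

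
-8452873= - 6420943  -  2031930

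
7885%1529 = 240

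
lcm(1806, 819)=70434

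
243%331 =243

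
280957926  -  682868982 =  - 401911056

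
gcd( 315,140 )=35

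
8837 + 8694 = 17531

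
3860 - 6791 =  - 2931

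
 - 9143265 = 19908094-29051359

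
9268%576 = 52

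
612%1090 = 612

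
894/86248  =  447/43124 = 0.01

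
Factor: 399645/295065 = 79^(-1 )*107^1 = 107/79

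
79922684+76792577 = 156715261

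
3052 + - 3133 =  - 81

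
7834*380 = 2976920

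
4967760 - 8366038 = -3398278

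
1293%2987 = 1293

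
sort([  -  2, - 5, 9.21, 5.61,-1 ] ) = [ - 5, - 2,  -  1, 5.61, 9.21]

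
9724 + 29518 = 39242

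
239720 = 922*260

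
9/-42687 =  - 1 + 4742/4743 = -0.00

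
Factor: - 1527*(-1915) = 2924205 = 3^1*5^1*383^1*509^1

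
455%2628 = 455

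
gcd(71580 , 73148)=4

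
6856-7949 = - 1093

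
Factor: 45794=2^1*7^1*3271^1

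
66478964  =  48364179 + 18114785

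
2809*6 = 16854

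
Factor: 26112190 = 2^1*5^1*13^2*15451^1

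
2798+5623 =8421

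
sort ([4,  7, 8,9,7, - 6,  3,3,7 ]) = [ - 6,3,  3, 4, 7, 7,7, 8 , 9]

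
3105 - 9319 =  - 6214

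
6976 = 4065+2911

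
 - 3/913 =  - 3/913 = - 0.00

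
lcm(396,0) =0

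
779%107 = 30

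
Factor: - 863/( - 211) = 211^(-1 )*863^1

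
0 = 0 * 5826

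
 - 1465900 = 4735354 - 6201254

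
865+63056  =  63921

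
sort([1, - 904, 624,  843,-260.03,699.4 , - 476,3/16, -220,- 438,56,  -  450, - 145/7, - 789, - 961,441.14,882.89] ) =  [ - 961, - 904 ,  -  789,-476,  -  450  , - 438,- 260.03, - 220, - 145/7,3/16,1  ,  56, 441.14 , 624,699.4, 843,882.89 ] 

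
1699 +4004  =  5703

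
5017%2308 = 401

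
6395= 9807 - 3412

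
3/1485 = 1/495 = 0.00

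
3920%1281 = 77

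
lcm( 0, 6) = 0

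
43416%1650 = 516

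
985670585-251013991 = 734656594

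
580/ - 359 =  - 2 + 138/359 = - 1.62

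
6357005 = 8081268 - 1724263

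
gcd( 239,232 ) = 1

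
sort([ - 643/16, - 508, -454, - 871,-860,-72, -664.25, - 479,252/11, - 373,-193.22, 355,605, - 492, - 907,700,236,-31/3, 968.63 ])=[ - 907, - 871,  -  860 , - 664.25, - 508,-492, - 479  ,-454,- 373, - 193.22,- 72, - 643/16, - 31/3, 252/11, 236, 355, 605,  700, 968.63]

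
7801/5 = 7801/5 = 1560.20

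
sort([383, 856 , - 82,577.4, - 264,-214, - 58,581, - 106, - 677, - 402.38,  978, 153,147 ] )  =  [ - 677 , - 402.38, - 264, - 214, - 106, - 82, - 58, 147, 153, 383,  577.4, 581,856,978]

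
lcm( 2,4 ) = 4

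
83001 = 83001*1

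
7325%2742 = 1841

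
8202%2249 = 1455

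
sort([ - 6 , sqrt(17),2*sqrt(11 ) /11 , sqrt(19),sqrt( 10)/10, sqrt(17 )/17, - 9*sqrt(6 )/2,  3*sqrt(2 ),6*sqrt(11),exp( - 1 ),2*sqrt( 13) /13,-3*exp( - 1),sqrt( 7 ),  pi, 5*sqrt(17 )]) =[ - 9*sqrt (6)/2, - 6, - 3*exp(-1), sqrt(17)/17 , sqrt(10)/10,exp( - 1 ), 2 * sqrt( 13 )/13, 2*sqrt( 11)/11, sqrt(7 ), pi, sqrt ( 17 ),3*sqrt( 2 ), sqrt(19 ),6*sqrt(11 ), 5*sqrt(17 )] 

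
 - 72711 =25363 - 98074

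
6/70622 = 3/35311 = 0.00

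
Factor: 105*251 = 26355 = 3^1*5^1*7^1*251^1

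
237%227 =10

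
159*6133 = 975147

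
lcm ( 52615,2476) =210460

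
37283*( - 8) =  - 298264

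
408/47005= 24/2765  =  0.01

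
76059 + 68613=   144672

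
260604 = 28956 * 9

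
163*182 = 29666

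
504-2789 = -2285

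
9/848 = 9/848 = 0.01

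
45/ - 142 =  -  1 + 97/142 =-  0.32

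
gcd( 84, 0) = 84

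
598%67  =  62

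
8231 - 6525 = 1706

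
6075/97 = 6075/97 =62.63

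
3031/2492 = 433/356   =  1.22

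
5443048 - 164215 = 5278833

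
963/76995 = 107/8555=0.01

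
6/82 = 3/41 = 0.07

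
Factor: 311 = 311^1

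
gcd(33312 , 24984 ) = 8328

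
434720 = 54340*8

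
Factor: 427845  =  3^1*  5^1*11^1  *  2593^1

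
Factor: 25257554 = 2^1*7^1 * 311^1 * 5801^1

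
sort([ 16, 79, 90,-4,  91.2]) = [ - 4, 16, 79,90, 91.2]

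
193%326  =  193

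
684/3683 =684/3683 =0.19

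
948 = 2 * 474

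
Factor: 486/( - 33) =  - 162/11 = - 2^1*3^4*11^(  -  1 ) 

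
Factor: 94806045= 3^4*5^1*234089^1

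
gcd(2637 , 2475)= 9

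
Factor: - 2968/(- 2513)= 2^3*53^1*359^ ( - 1) = 424/359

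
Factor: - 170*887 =- 150790 = - 2^1*5^1*17^1*887^1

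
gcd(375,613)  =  1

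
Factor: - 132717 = - 3^1 *13^1*41^1 * 83^1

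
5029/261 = 19+ 70/261 = 19.27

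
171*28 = 4788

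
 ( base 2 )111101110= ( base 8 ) 756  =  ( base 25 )jj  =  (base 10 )494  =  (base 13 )2C0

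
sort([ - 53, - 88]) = [ - 88, - 53] 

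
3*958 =2874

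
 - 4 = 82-86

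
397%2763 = 397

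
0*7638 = 0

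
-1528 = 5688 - 7216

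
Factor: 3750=2^1*3^1  *  5^4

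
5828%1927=47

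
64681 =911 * 71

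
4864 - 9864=-5000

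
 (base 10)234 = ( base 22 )AE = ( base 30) 7O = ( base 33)73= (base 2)11101010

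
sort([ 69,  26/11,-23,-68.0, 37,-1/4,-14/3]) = [-68.0, - 23, - 14/3, - 1/4 , 26/11 , 37, 69 ] 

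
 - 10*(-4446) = 44460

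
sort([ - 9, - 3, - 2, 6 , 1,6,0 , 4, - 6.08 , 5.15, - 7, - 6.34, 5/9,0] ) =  [ - 9, - 7, - 6.34,-6.08 , - 3, - 2 , 0,0,5/9,1,4 , 5.15,6,6]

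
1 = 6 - 5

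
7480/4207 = 7480/4207= 1.78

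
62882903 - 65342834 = -2459931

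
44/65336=11/16334 = 0.00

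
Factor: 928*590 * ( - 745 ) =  - 2^6*5^2* 29^1*59^1*149^1 = - 407902400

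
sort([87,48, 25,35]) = [ 25, 35, 48, 87]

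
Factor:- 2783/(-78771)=23/651 = 3^( - 1)*7^(  -  1)*23^1*31^( - 1 )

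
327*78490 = 25666230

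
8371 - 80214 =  - 71843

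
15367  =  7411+7956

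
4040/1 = 4040 = 4040.00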